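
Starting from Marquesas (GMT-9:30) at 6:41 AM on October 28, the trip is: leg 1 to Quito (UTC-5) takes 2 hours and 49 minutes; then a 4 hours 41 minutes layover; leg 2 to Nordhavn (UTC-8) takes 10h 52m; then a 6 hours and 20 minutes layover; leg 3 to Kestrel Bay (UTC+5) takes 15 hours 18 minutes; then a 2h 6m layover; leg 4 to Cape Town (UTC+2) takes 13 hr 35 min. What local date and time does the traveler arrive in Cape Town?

1:52 AM on Oct 31

Convert departure to UTC: 6:41 AM + 9:30 = 4:11 PM UTC on Oct 28.
Add 2 hours and 49 minutes leg 1 → 7:00 PM UTC.
Add 4 hours 41 minutes layover in Quito → 11:41 PM UTC.
Add 10 hours and 52 minutes leg 2 → 10:33 AM UTC (Oct 29).
Add 6 hours and 20 minutes layover in Nordhavn → 4:53 PM UTC.
Add 15 hours 18 minutes leg 3 → 8:11 AM UTC (Oct 30).
Add 2 hours and 6 minutes layover in Kestrel Bay → 10:17 AM UTC.
Add 13 hours and 35 minutes leg 4 → 11:52 PM UTC.
Cape Town is UTC+2:00, so local arrival = 11:52 PM + 2:00 = 1:52 AM on Oct 31.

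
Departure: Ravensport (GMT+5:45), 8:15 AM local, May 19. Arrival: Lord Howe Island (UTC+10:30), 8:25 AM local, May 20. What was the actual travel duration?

19 hours 25 minutes

Departure in UTC: 8:15 AM − 5:45 = 2:30 AM on May 19.
Arrival in UTC: 8:25 AM − 10:30 = 9:55 PM on May 19.
Elapsed = 9:55 PM − 2:30 AM = 19 hours 25 minutes.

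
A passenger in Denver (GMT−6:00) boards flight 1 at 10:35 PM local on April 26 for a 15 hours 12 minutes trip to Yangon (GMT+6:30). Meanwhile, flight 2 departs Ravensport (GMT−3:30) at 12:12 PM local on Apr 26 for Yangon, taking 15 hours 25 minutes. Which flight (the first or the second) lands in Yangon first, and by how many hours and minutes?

Flight 1 in UTC: 10:35 PM + 6:00 = 4:35 AM on Apr 27.
+15 hours 12 minutes → arrive 7:47 PM UTC on Apr 27.
Flight 2 in UTC: 12:12 PM + 3:30 = 3:42 PM on Apr 26.
+15 hours and 25 minutes → arrive 7:07 AM UTC on Apr 27.
Flight 2 lands earlier by 12 hours 40 minutes.

the second, by 12 hours 40 minutes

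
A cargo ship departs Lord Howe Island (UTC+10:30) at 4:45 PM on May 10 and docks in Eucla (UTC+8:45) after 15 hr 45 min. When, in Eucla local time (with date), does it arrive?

Convert departure to UTC: 4:45 PM − 10:30 = 6:15 AM UTC on May 10.
Add 15 hours and 45 minutes travel time → 10:00 PM UTC.
Eucla is UTC+8:45, so local arrival = 10:00 PM + 8:45 = 6:45 AM on May 11.

6:45 AM on May 11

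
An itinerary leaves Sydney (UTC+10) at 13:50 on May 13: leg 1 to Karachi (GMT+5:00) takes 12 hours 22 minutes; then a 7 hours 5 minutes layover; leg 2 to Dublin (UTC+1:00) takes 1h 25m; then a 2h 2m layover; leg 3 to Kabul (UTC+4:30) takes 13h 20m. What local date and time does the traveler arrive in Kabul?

20:34 on May 14

Convert departure to UTC: 13:50 − 10:00 = 03:50 UTC on May 13.
Add 12 hours and 22 minutes leg 1 → 16:12 UTC.
Add 7 hours 5 minutes layover in Karachi → 23:17 UTC.
Add 1 hour and 25 minutes leg 2 → 00:42 UTC (May 14).
Add 2 hours and 2 minutes layover in Dublin → 02:44 UTC.
Add 13 hours 20 minutes leg 3 → 16:04 UTC.
Kabul is UTC+4:30, so local arrival = 16:04 + 4:30 = 20:34 on May 14.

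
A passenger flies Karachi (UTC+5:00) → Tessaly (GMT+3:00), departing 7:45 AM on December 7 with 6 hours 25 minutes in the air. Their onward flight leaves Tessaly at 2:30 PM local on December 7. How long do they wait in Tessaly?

2 hours 20 minutes

Convert departure to UTC: 7:45 AM − 5:00 = 2:45 AM UTC on Dec 7.
Add 6 hours and 25 minutes flight time → 9:10 AM UTC.
Tessaly is UTC+3:00, so local arrival = 9:10 AM + 3:00 = 12:10 PM on Dec 7.
Layover = 2:30 PM − 12:10 PM = 2 hours 20 minutes.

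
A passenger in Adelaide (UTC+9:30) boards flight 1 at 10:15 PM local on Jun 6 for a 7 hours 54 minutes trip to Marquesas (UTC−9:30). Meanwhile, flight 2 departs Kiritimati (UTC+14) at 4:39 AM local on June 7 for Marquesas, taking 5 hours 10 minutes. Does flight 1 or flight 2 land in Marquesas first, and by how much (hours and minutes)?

Flight 1 in UTC: 10:15 PM − 9:30 = 12:45 PM on Jun 6.
+7 hours 54 minutes → arrive 8:39 PM UTC on Jun 6.
Flight 2 in UTC: 4:39 AM − 14:00 = 2:39 PM on Jun 6.
+5 hours 10 minutes → arrive 7:49 PM UTC on Jun 6.
Flight 2 lands earlier by 50 minutes.

the second, by 50 minutes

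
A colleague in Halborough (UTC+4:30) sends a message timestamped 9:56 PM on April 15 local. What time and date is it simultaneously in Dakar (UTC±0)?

5:26 PM on April 15

In UTC: 9:56 PM − 4:30 = 5:26 PM on Apr 15.
Dakar is UTC+0, so it is 5:26 PM on Apr 15.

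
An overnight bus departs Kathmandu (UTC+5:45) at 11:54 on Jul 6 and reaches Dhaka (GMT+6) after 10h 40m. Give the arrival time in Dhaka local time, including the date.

Convert departure to UTC: 11:54 − 5:45 = 06:09 UTC on Jul 6.
Add 10 hours 40 minutes travel time → 16:49 UTC.
Dhaka is UTC+6:00, so local arrival = 16:49 + 6:00 = 22:49 on Jul 6.

22:49 on July 6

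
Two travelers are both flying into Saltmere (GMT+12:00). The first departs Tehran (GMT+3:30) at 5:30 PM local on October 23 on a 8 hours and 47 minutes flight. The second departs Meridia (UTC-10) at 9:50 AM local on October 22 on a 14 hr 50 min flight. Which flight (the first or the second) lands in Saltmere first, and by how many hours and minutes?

Flight 1 in UTC: 5:30 PM − 3:30 = 2:00 PM on Oct 23.
+8 hours 47 minutes → arrive 10:47 PM UTC on Oct 23.
Flight 2 in UTC: 9:50 AM + 10:00 = 7:50 PM on Oct 22.
+14 hours 50 minutes → arrive 10:40 AM UTC on Oct 23.
Flight 2 lands earlier by 12 hours 7 minutes.

the second, by 12 hours 7 minutes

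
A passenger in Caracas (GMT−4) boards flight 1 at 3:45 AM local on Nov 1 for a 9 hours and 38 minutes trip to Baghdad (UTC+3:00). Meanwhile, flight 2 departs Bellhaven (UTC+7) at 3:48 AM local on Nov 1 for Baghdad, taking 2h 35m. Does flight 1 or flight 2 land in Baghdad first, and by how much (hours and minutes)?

the second, by 18 hours

Flight 1 in UTC: 3:45 AM + 4:00 = 7:45 AM on Nov 1.
+9 hours 38 minutes → arrive 5:23 PM UTC on Nov 1.
Flight 2 in UTC: 3:48 AM − 7:00 = 8:48 PM on Oct 31.
+2 hours 35 minutes → arrive 11:23 PM UTC on Oct 31.
Flight 2 lands earlier by 18 hours.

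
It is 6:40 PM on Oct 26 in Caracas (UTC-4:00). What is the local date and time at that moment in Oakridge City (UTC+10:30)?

9:10 AM on October 27

Oakridge City is 14:30 ahead of Caracas.
Shift by the zone difference: 6:40 PM + 14:30 = 9:10 AM on Oct 27 in Oakridge City.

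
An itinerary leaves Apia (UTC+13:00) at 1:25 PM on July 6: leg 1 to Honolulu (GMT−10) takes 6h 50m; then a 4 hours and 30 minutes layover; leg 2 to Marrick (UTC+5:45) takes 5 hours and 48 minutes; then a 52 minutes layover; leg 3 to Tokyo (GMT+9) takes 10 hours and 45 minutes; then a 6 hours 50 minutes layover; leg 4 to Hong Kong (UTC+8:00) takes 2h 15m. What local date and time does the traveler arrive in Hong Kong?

10:15 PM on July 7

Convert departure to UTC: 1:25 PM − 13:00 = 12:25 AM UTC on Jul 6.
Add 6 hours 50 minutes leg 1 → 7:15 AM UTC.
Add 4 hours 30 minutes layover in Honolulu → 11:45 AM UTC.
Add 5 hours and 48 minutes leg 2 → 5:33 PM UTC.
Add 52 minutes layover in Marrick → 6:25 PM UTC.
Add 10 hours 45 minutes leg 3 → 5:10 AM UTC (Jul 7).
Add 6 hours and 50 minutes layover in Tokyo → 12:00 PM UTC.
Add 2 hours 15 minutes leg 4 → 2:15 PM UTC.
Hong Kong is UTC+8:00, so local arrival = 2:15 PM + 8:00 = 10:15 PM on Jul 7.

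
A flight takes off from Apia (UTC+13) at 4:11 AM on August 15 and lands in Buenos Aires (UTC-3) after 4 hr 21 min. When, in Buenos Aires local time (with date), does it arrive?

Convert departure to UTC: 4:11 AM − 13:00 = 3:11 PM UTC on Aug 14.
Add 4 hours and 21 minutes travel time → 7:32 PM UTC.
Buenos Aires is UTC−3:00, so local arrival = 7:32 PM − 3:00 = 4:32 PM on Aug 14.

4:32 PM on August 14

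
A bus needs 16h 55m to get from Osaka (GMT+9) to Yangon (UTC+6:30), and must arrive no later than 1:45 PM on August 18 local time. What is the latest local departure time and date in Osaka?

11:20 PM on August 17

Target arrival in UTC: 1:45 PM − 6:30 = 7:15 AM on Aug 18.
Subtract 16 hours and 55 minutes → departure 2:20 PM UTC on Aug 17.
Osaka is UTC+9:00: 2:20 PM + 9:00 = 11:20 PM on Aug 17.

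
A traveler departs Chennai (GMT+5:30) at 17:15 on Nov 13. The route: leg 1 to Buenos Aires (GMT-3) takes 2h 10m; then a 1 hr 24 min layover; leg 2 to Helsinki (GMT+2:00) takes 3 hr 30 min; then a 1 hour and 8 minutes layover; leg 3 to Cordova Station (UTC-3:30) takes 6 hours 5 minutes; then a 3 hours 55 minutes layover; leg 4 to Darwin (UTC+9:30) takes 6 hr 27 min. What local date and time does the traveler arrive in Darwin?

Convert departure to UTC: 17:15 − 5:30 = 11:45 UTC on Nov 13.
Add 2 hours and 10 minutes leg 1 → 13:55 UTC.
Add 1 hour 24 minutes layover in Buenos Aires → 15:19 UTC.
Add 3 hours and 30 minutes leg 2 → 18:49 UTC.
Add 1 hour 8 minutes layover in Helsinki → 19:57 UTC.
Add 6 hours and 5 minutes leg 3 → 02:02 UTC (Nov 14).
Add 3 hours and 55 minutes layover in Cordova Station → 05:57 UTC.
Add 6 hours 27 minutes leg 4 → 12:24 UTC.
Darwin is UTC+9:30, so local arrival = 12:24 + 9:30 = 21:54 on Nov 14.

21:54 on November 14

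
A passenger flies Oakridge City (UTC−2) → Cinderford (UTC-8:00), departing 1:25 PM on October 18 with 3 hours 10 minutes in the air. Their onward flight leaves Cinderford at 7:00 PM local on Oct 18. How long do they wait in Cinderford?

Convert departure to UTC: 1:25 PM + 2:00 = 3:25 PM UTC on Oct 18.
Add 3 hours 10 minutes flight time → 6:35 PM UTC.
Cinderford is UTC−8:00, so local arrival = 6:35 PM − 8:00 = 10:35 AM on Oct 18.
Layover = 7:00 PM − 10:35 AM = 8 hours 25 minutes.

8 hours 25 minutes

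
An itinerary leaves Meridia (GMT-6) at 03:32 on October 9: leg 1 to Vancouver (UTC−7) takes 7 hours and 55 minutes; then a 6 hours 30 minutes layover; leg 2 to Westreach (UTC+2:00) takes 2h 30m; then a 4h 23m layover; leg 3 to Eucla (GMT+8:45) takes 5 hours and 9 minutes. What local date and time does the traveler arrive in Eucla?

20:44 on October 10

Convert departure to UTC: 03:32 + 6:00 = 09:32 UTC on Oct 9.
Add 7 hours 55 minutes leg 1 → 17:27 UTC.
Add 6 hours 30 minutes layover in Vancouver → 23:57 UTC.
Add 2 hours and 30 minutes leg 2 → 02:27 UTC (Oct 10).
Add 4 hours 23 minutes layover in Westreach → 06:50 UTC.
Add 5 hours 9 minutes leg 3 → 11:59 UTC.
Eucla is UTC+8:45, so local arrival = 11:59 + 8:45 = 20:44 on Oct 10.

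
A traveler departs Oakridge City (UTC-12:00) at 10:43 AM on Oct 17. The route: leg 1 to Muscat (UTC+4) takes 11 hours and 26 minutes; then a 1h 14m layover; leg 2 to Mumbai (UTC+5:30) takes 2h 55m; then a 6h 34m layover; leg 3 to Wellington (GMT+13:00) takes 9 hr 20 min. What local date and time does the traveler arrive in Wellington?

Convert departure to UTC: 10:43 AM + 12:00 = 10:43 PM UTC on Oct 17.
Add 11 hours and 26 minutes leg 1 → 10:09 AM UTC (Oct 18).
Add 1 hour and 14 minutes layover in Muscat → 11:23 AM UTC.
Add 2 hours and 55 minutes leg 2 → 2:18 PM UTC.
Add 6 hours 34 minutes layover in Mumbai → 8:52 PM UTC.
Add 9 hours 20 minutes leg 3 → 6:12 AM UTC (Oct 19).
Wellington is UTC+13:00, so local arrival = 6:12 AM + 13:00 = 7:12 PM on Oct 19.

7:12 PM on October 19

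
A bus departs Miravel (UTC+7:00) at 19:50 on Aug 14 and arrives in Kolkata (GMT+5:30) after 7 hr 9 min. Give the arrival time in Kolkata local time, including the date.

01:29 on Aug 15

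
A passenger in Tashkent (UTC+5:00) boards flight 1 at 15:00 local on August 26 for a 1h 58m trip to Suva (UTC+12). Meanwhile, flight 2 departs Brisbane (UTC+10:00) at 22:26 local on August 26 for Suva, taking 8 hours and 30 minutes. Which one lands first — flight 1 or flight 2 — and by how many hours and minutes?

Flight 1 in UTC: 15:00 − 5:00 = 10:00 on Aug 26.
+1 hour 58 minutes → arrive 11:58 UTC on Aug 26.
Flight 2 in UTC: 22:26 − 10:00 = 12:26 on Aug 26.
+8 hours 30 minutes → arrive 20:56 UTC on Aug 26.
Flight 1 lands earlier by 8 hours 58 minutes.

the first, by 8 hours 58 minutes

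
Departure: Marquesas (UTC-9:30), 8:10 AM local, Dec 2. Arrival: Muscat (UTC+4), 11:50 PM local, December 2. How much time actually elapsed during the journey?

Muscat is 13:30 ahead of Marquesas.
Clock-face elapsed time (ignoring zones) is 15 hours 40 minutes.
Actual elapsed = 15 hours 40 minutes − 13:30 = 2 hours 10 minutes.

2 hours 10 minutes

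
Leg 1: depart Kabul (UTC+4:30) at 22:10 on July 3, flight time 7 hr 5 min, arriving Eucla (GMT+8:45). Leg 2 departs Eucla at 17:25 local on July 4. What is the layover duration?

7 hours 55 minutes

Convert departure to UTC: 22:10 − 4:30 = 17:40 UTC on Jul 3.
Add 7 hours and 5 minutes flight time → 00:45 UTC (Jul 4).
Eucla is UTC+8:45, so local arrival = 00:45 + 8:45 = 09:30 on Jul 4.
Layover = 17:25 − 09:30 = 7 hours 55 minutes.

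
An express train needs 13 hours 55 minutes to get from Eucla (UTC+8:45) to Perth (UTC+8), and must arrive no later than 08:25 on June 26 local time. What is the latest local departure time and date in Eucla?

Target arrival in UTC: 08:25 − 8:00 = 00:25 on Jun 26.
Subtract 13 hours 55 minutes → departure 10:30 UTC on Jun 25.
Eucla is UTC+8:45: 10:30 + 8:45 = 19:15 on Jun 25.

19:15 on June 25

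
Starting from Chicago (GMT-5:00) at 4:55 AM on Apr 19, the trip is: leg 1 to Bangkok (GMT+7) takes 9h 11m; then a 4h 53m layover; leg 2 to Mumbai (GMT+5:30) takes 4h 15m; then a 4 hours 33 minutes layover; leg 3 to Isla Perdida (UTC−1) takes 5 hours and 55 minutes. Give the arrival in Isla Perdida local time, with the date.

Convert departure to UTC: 4:55 AM + 5:00 = 9:55 AM UTC on Apr 19.
Add 9 hours 11 minutes leg 1 → 7:06 PM UTC.
Add 4 hours and 53 minutes layover in Bangkok → 11:59 PM UTC.
Add 4 hours 15 minutes leg 2 → 4:14 AM UTC (Apr 20).
Add 4 hours 33 minutes layover in Mumbai → 8:47 AM UTC.
Add 5 hours and 55 minutes leg 3 → 2:42 PM UTC.
Isla Perdida is UTC−1:00, so local arrival = 2:42 PM − 1:00 = 1:42 PM on Apr 20.

1:42 PM on Apr 20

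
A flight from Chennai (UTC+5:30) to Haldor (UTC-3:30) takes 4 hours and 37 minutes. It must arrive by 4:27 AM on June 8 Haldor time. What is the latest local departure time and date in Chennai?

8:50 AM on June 8

Target arrival in UTC: 4:27 AM + 3:30 = 7:57 AM on Jun 8.
Subtract 4 hours and 37 minutes → departure 3:20 AM UTC on Jun 8.
Chennai is UTC+5:30: 3:20 AM + 5:30 = 8:50 AM on Jun 8.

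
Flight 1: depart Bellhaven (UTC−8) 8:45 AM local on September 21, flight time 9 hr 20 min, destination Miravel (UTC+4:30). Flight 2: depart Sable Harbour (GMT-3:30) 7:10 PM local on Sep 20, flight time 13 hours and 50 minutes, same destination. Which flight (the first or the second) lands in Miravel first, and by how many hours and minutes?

the second, by 13 hours 35 minutes

Flight 1 in UTC: 8:45 AM + 8:00 = 4:45 PM on Sep 21.
+9 hours 20 minutes → arrive 2:05 AM UTC on Sep 22.
Flight 2 in UTC: 7:10 PM + 3:30 = 10:40 PM on Sep 20.
+13 hours and 50 minutes → arrive 12:30 PM UTC on Sep 21.
Flight 2 lands earlier by 13 hours 35 minutes.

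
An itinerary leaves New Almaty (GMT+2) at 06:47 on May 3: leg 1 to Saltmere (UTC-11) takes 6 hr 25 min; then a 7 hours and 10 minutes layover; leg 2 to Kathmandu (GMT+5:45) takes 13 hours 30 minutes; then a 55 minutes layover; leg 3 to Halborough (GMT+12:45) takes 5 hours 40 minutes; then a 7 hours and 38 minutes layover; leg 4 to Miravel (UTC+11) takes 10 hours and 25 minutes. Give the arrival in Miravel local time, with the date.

Convert departure to UTC: 06:47 − 2:00 = 04:47 UTC on May 3.
Add 6 hours 25 minutes leg 1 → 11:12 UTC.
Add 7 hours and 10 minutes layover in Saltmere → 18:22 UTC.
Add 13 hours and 30 minutes leg 2 → 07:52 UTC (May 4).
Add 55 minutes layover in Kathmandu → 08:47 UTC.
Add 5 hours 40 minutes leg 3 → 14:27 UTC.
Add 7 hours and 38 minutes layover in Halborough → 22:05 UTC.
Add 10 hours 25 minutes leg 4 → 08:30 UTC (May 5).
Miravel is UTC+11:00, so local arrival = 08:30 + 11:00 = 19:30 on May 5.

19:30 on May 5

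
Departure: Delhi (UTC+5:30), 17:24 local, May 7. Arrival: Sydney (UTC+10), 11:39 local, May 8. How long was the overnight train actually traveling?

13 hours 45 minutes

Sydney is 4:30 ahead of Delhi.
Clock-face elapsed time (ignoring zones) is 18 hours 15 minutes.
Actual elapsed = 18 hours 15 minutes − 4:30 = 13 hours 45 minutes.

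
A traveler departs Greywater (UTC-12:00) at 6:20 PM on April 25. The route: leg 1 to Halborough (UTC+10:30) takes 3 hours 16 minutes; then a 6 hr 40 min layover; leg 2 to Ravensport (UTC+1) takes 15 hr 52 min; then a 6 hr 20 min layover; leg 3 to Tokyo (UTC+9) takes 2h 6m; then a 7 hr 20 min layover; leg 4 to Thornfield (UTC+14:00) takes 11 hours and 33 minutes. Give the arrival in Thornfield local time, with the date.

1:27 AM on April 29

Convert departure to UTC: 6:20 PM + 12:00 = 6:20 AM UTC on Apr 26.
Add 3 hours and 16 minutes leg 1 → 9:36 AM UTC.
Add 6 hours 40 minutes layover in Halborough → 4:16 PM UTC.
Add 15 hours 52 minutes leg 2 → 8:08 AM UTC (Apr 27).
Add 6 hours 20 minutes layover in Ravensport → 2:28 PM UTC.
Add 2 hours 6 minutes leg 3 → 4:34 PM UTC.
Add 7 hours and 20 minutes layover in Tokyo → 11:54 PM UTC.
Add 11 hours and 33 minutes leg 4 → 11:27 AM UTC (Apr 28).
Thornfield is UTC+14:00, so local arrival = 11:27 AM + 14:00 = 1:27 AM on Apr 29.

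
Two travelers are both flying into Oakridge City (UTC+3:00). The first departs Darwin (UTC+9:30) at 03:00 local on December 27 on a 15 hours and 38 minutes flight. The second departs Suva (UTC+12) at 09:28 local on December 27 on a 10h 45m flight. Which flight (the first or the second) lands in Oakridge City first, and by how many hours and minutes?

the second, by 55 minutes

Flight 1 in UTC: 03:00 − 9:30 = 17:30 on Dec 26.
+15 hours 38 minutes → arrive 09:08 UTC on Dec 27.
Flight 2 in UTC: 09:28 − 12:00 = 21:28 on Dec 26.
+10 hours and 45 minutes → arrive 08:13 UTC on Dec 27.
Flight 2 lands earlier by 55 minutes.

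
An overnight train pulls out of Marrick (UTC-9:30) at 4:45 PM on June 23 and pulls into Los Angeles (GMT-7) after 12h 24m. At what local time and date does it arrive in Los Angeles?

Convert departure to UTC: 4:45 PM + 9:30 = 2:15 AM UTC on Jun 24.
Add 12 hours 24 minutes travel time → 2:39 PM UTC.
Los Angeles is UTC−7:00, so local arrival = 2:39 PM − 7:00 = 7:39 AM on Jun 24.

7:39 AM on Jun 24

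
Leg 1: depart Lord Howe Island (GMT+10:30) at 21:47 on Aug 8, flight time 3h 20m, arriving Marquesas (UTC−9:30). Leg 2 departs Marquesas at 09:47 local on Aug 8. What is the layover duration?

Convert departure to UTC: 21:47 − 10:30 = 11:17 UTC on Aug 8.
Add 3 hours 20 minutes flight time → 14:37 UTC.
Marquesas is UTC−9:30, so local arrival = 14:37 − 9:30 = 05:07 on Aug 8.
Layover = 09:47 − 05:07 = 4 hours 40 minutes.

4 hours 40 minutes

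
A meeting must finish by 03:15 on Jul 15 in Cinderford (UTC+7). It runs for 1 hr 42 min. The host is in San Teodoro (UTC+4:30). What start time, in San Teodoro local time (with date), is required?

Target end time in UTC: 03:15 − 7:00 = 20:15 on Jul 14.
Subtract 1 hour and 42 minutes → start 18:33 UTC on Jul 14.
San Teodoro is UTC+4:30: 18:33 + 4:30 = 23:03 on Jul 14.

23:03 on July 14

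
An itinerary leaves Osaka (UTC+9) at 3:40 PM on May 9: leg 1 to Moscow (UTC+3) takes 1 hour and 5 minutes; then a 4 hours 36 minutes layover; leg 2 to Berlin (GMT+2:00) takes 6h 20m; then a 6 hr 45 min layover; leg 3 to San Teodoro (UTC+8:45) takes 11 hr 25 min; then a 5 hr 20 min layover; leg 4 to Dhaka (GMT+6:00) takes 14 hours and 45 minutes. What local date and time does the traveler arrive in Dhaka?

2:56 PM on May 11

Convert departure to UTC: 3:40 PM − 9:00 = 6:40 AM UTC on May 9.
Add 1 hour 5 minutes leg 1 → 7:45 AM UTC.
Add 4 hours and 36 minutes layover in Moscow → 12:21 PM UTC.
Add 6 hours 20 minutes leg 2 → 6:41 PM UTC.
Add 6 hours 45 minutes layover in Berlin → 1:26 AM UTC (May 10).
Add 11 hours 25 minutes leg 3 → 12:51 PM UTC.
Add 5 hours and 20 minutes layover in San Teodoro → 6:11 PM UTC.
Add 14 hours 45 minutes leg 4 → 8:56 AM UTC (May 11).
Dhaka is UTC+6:00, so local arrival = 8:56 AM + 6:00 = 2:56 PM on May 11.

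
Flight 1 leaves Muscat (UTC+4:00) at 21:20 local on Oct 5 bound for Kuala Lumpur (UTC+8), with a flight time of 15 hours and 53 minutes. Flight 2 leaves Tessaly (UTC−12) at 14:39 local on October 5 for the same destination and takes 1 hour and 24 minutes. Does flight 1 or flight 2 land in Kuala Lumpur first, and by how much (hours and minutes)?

the second, by 5 hours 10 minutes

Flight 1 in UTC: 21:20 − 4:00 = 17:20 on Oct 5.
+15 hours and 53 minutes → arrive 09:13 UTC on Oct 6.
Flight 2 in UTC: 14:39 + 12:00 = 02:39 on Oct 6.
+1 hour 24 minutes → arrive 04:03 UTC on Oct 6.
Flight 2 lands earlier by 5 hours 10 minutes.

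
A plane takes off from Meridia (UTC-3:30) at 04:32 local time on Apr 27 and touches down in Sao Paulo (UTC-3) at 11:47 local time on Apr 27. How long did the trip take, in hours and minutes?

Departure in UTC: 04:32 + 3:30 = 08:02 on Apr 27.
Arrival in UTC: 11:47 + 3:00 = 14:47 on Apr 27.
Elapsed = 14:47 − 08:02 = 6 hours 45 minutes.

6 hours 45 minutes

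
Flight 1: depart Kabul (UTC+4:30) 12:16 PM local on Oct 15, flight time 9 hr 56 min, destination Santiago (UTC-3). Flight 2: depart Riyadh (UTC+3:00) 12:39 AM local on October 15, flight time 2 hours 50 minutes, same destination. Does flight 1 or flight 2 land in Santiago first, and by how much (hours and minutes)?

the second, by 17 hours 13 minutes

Flight 1 in UTC: 12:16 PM − 4:30 = 7:46 AM on Oct 15.
+9 hours and 56 minutes → arrive 5:42 PM UTC on Oct 15.
Flight 2 in UTC: 12:39 AM − 3:00 = 9:39 PM on Oct 14.
+2 hours and 50 minutes → arrive 12:29 AM UTC on Oct 15.
Flight 2 lands earlier by 17 hours 13 minutes.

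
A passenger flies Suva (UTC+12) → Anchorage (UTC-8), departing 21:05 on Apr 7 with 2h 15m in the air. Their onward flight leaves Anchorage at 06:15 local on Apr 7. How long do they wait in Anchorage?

Convert departure to UTC: 21:05 − 12:00 = 09:05 UTC on Apr 7.
Add 2 hours and 15 minutes flight time → 11:20 UTC.
Anchorage is UTC−8:00, so local arrival = 11:20 − 8:00 = 03:20 on Apr 7.
Layover = 06:15 − 03:20 = 2 hours 55 minutes.

2 hours 55 minutes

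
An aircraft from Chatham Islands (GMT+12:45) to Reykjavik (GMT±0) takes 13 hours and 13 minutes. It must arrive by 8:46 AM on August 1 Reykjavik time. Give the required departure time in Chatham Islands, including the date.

8:18 AM on Aug 1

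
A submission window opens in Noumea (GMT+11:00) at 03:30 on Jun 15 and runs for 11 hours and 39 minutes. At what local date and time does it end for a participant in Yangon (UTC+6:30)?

10:39 on June 15

Convert start to UTC: 03:30 − 11:00 = 16:30 UTC on Jun 14.
Add 11 hours 39 minutes duration → 04:09 UTC (Jun 15).
Yangon is UTC+6:30, so local end time = 04:09 + 6:30 = 10:39 on Jun 15.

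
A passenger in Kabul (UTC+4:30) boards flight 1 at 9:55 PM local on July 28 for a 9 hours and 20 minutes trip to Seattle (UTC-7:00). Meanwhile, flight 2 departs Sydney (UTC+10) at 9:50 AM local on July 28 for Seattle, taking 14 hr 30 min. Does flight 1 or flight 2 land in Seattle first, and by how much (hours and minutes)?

the second, by 12 hours 25 minutes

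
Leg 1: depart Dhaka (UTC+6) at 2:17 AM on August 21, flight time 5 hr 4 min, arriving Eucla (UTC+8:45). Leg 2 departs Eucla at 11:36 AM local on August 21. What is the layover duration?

1 hour 30 minutes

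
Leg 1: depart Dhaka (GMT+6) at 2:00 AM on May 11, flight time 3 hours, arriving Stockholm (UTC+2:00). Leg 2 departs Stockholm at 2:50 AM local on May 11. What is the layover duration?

Convert departure to UTC: 2:00 AM − 6:00 = 8:00 PM UTC on May 10.
Add 3 hours flight time → 11:00 PM UTC.
Stockholm is UTC+2:00, so local arrival = 11:00 PM + 2:00 = 1:00 AM on May 11.
Layover = 2:50 AM − 1:00 AM = 1 hour 50 minutes.

1 hour 50 minutes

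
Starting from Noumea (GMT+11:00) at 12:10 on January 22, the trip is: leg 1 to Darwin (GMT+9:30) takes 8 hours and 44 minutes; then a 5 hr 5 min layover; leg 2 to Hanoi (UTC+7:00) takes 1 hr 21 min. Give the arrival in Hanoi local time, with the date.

23:20 on January 22

Convert departure to UTC: 12:10 − 11:00 = 01:10 UTC on Jan 22.
Add 8 hours 44 minutes leg 1 → 09:54 UTC.
Add 5 hours 5 minutes layover in Darwin → 14:59 UTC.
Add 1 hour 21 minutes leg 2 → 16:20 UTC.
Hanoi is UTC+7:00, so local arrival = 16:20 + 7:00 = 23:20 on Jan 22.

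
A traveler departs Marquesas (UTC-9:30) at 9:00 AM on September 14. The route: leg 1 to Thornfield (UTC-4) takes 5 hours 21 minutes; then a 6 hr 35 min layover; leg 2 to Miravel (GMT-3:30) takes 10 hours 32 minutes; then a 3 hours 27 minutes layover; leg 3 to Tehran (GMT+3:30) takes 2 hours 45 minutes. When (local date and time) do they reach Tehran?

Convert departure to UTC: 9:00 AM + 9:30 = 6:30 PM UTC on Sep 14.
Add 5 hours 21 minutes leg 1 → 11:51 PM UTC.
Add 6 hours 35 minutes layover in Thornfield → 6:26 AM UTC (Sep 15).
Add 10 hours and 32 minutes leg 2 → 4:58 PM UTC.
Add 3 hours and 27 minutes layover in Miravel → 8:25 PM UTC.
Add 2 hours 45 minutes leg 3 → 11:10 PM UTC.
Tehran is UTC+3:30, so local arrival = 11:10 PM + 3:30 = 2:40 AM on Sep 16.

2:40 AM on Sep 16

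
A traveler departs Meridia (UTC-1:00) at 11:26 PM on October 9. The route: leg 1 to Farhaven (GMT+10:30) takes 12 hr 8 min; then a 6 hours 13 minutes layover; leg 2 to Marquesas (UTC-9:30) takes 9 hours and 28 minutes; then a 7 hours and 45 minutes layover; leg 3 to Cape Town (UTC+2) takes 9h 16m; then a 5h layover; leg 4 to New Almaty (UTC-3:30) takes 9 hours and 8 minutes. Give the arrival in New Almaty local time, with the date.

7:54 AM on Oct 12

Convert departure to UTC: 11:26 PM + 1:00 = 12:26 AM UTC on Oct 10.
Add 12 hours 8 minutes leg 1 → 12:34 PM UTC.
Add 6 hours 13 minutes layover in Farhaven → 6:47 PM UTC.
Add 9 hours and 28 minutes leg 2 → 4:15 AM UTC (Oct 11).
Add 7 hours 45 minutes layover in Marquesas → 12:00 PM UTC.
Add 9 hours and 16 minutes leg 3 → 9:16 PM UTC.
Add 5 hours layover in Cape Town → 2:16 AM UTC (Oct 12).
Add 9 hours and 8 minutes leg 4 → 11:24 AM UTC.
New Almaty is UTC−3:30, so local arrival = 11:24 AM − 3:30 = 7:54 AM on Oct 12.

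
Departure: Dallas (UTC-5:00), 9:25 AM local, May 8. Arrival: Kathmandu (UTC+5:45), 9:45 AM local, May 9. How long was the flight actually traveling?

13 hours 35 minutes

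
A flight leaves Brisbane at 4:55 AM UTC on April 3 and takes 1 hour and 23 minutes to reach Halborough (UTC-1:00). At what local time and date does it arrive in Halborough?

Departure is given in UTC: 4:55 AM on Apr 3.
Add 1 hour and 23 minutes → 6:18 AM UTC.
Halborough is UTC−1:00: 6:18 AM − 1:00 = 5:18 AM on Apr 3.

5:18 AM on Apr 3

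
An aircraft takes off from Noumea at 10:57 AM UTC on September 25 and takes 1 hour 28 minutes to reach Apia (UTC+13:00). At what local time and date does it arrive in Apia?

Departure is given in UTC: 10:57 AM on Sep 25.
Add 1 hour and 28 minutes → 12:25 PM UTC.
Apia is UTC+13:00: 12:25 PM + 13:00 = 1:25 AM on Sep 26.

1:25 AM on September 26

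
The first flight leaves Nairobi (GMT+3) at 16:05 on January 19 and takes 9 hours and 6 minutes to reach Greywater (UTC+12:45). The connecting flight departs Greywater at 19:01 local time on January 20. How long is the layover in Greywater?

Convert departure to UTC: 16:05 − 3:00 = 13:05 UTC on Jan 19.
Add 9 hours 6 minutes flight time → 22:11 UTC.
Greywater is UTC+12:45, so local arrival = 22:11 + 12:45 = 10:56 on Jan 20.
Layover = 19:01 − 10:56 = 8 hours 5 minutes.

8 hours 5 minutes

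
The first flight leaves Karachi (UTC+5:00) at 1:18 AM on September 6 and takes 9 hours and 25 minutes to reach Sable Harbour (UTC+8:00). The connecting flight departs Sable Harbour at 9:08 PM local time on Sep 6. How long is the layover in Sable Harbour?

Convert departure to UTC: 1:18 AM − 5:00 = 8:18 PM UTC on Sep 5.
Add 9 hours and 25 minutes flight time → 5:43 AM UTC (Sep 6).
Sable Harbour is UTC+8:00, so local arrival = 5:43 AM + 8:00 = 1:43 PM on Sep 6.
Layover = 9:08 PM − 1:43 PM = 7 hours 25 minutes.

7 hours 25 minutes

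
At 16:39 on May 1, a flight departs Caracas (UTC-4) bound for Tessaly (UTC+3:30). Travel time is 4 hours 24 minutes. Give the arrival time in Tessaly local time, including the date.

04:33 on May 2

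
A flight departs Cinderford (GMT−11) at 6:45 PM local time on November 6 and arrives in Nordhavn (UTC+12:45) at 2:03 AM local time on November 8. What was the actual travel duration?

Departure in UTC: 6:45 PM + 11:00 = 5:45 AM on Nov 7.
Arrival in UTC: 2:03 AM − 12:45 = 1:18 PM on Nov 7.
Elapsed = 1:18 PM − 5:45 AM = 7 hours 33 minutes.

7 hours 33 minutes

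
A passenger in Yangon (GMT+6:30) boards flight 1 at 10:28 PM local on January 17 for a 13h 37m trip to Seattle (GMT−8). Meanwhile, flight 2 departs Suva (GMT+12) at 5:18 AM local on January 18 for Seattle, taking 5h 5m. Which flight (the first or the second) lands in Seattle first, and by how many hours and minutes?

Flight 1 in UTC: 10:28 PM − 6:30 = 3:58 PM on Jan 17.
+13 hours 37 minutes → arrive 5:35 AM UTC on Jan 18.
Flight 2 in UTC: 5:18 AM − 12:00 = 5:18 PM on Jan 17.
+5 hours and 5 minutes → arrive 10:23 PM UTC on Jan 17.
Flight 2 lands earlier by 7 hours 12 minutes.

the second, by 7 hours 12 minutes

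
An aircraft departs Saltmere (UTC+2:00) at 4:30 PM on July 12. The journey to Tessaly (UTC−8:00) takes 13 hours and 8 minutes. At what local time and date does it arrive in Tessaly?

7:38 PM on July 12

Convert departure to UTC: 4:30 PM − 2:00 = 2:30 PM UTC on Jul 12.
Add 13 hours 8 minutes travel time → 3:38 AM UTC (Jul 13).
Tessaly is UTC−8:00, so local arrival = 3:38 AM − 8:00 = 7:38 PM on Jul 12.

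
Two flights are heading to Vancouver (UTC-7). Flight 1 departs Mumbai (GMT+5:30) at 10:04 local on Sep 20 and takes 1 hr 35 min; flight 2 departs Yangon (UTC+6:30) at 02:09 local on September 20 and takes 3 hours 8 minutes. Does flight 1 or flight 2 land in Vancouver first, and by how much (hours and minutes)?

the second, by 7 hours 22 minutes

Flight 1 in UTC: 10:04 − 5:30 = 04:34 on Sep 20.
+1 hour and 35 minutes → arrive 06:09 UTC on Sep 20.
Flight 2 in UTC: 02:09 − 6:30 = 19:39 on Sep 19.
+3 hours and 8 minutes → arrive 22:47 UTC on Sep 19.
Flight 2 lands earlier by 7 hours 22 minutes.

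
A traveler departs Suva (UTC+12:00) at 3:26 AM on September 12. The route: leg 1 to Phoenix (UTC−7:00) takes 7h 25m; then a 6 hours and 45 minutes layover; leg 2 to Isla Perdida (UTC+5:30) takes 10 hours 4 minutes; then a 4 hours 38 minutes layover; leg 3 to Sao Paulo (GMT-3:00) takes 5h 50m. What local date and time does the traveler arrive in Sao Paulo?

11:08 PM on September 12

Convert departure to UTC: 3:26 AM − 12:00 = 3:26 PM UTC on Sep 11.
Add 7 hours and 25 minutes leg 1 → 10:51 PM UTC.
Add 6 hours 45 minutes layover in Phoenix → 5:36 AM UTC (Sep 12).
Add 10 hours and 4 minutes leg 2 → 3:40 PM UTC.
Add 4 hours and 38 minutes layover in Isla Perdida → 8:18 PM UTC.
Add 5 hours 50 minutes leg 3 → 2:08 AM UTC (Sep 13).
Sao Paulo is UTC−3:00, so local arrival = 2:08 AM − 3:00 = 11:08 PM on Sep 12.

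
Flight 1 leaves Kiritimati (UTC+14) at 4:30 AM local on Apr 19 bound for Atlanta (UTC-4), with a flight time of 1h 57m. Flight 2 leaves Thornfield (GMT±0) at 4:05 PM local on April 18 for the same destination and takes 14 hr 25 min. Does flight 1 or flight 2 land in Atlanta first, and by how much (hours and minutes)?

Flight 1 in UTC: 4:30 AM − 14:00 = 2:30 PM on Apr 18.
+1 hour 57 minutes → arrive 4:27 PM UTC on Apr 18.
Flight 2 departs at 4:05 PM UTC (Apr 18).
+14 hours and 25 minutes → arrive 6:30 AM UTC on Apr 19.
Flight 1 lands earlier by 14 hours 3 minutes.

the first, by 14 hours 3 minutes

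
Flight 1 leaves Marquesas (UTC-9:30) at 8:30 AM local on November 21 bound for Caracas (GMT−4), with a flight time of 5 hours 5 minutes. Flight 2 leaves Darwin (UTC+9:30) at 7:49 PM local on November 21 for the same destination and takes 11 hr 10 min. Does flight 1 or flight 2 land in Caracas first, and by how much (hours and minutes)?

Flight 1 in UTC: 8:30 AM + 9:30 = 6:00 PM on Nov 21.
+5 hours 5 minutes → arrive 11:05 PM UTC on Nov 21.
Flight 2 in UTC: 7:49 PM − 9:30 = 10:19 AM on Nov 21.
+11 hours 10 minutes → arrive 9:29 PM UTC on Nov 21.
Flight 2 lands earlier by 1 hour 36 minutes.

the second, by 1 hour 36 minutes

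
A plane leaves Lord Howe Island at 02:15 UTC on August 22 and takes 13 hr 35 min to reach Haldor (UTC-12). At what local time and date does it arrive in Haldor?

Departure is given in UTC: 02:15 on Aug 22.
Add 13 hours and 35 minutes → 15:50 UTC.
Haldor is UTC−12:00: 15:50 − 12:00 = 03:50 on Aug 22.

03:50 on Aug 22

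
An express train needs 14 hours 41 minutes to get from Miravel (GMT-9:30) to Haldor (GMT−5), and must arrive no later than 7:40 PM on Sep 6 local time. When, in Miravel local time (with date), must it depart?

Target arrival in UTC: 7:40 PM + 5:00 = 12:40 AM on Sep 7.
Subtract 14 hours and 41 minutes → departure 9:59 AM UTC on Sep 6.
Miravel is UTC−9:30: 9:59 AM − 9:30 = 12:29 AM on Sep 6.

12:29 AM on September 6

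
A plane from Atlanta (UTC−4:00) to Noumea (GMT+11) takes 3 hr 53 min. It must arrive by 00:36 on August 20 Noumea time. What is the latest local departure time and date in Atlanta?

05:43 on August 19

Target arrival in UTC: 00:36 − 11:00 = 13:36 on Aug 19.
Subtract 3 hours 53 minutes → departure 09:43 UTC on Aug 19.
Atlanta is UTC−4:00: 09:43 − 4:00 = 05:43 on Aug 19.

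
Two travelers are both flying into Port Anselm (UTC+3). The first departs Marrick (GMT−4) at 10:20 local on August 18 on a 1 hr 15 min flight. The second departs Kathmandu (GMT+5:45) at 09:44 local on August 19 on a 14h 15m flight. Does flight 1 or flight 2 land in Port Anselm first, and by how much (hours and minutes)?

the first, by 26 hours 39 minutes

Flight 1 in UTC: 10:20 + 4:00 = 14:20 on Aug 18.
+1 hour and 15 minutes → arrive 15:35 UTC on Aug 18.
Flight 2 in UTC: 09:44 − 5:45 = 03:59 on Aug 19.
+14 hours and 15 minutes → arrive 18:14 UTC on Aug 19.
Flight 1 lands earlier by 26 hours 39 minutes.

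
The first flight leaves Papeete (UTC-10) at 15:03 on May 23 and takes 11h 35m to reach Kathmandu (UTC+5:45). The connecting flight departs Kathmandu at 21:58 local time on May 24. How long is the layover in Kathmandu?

Convert departure to UTC: 15:03 + 10:00 = 01:03 UTC on May 24.
Add 11 hours and 35 minutes flight time → 12:38 UTC.
Kathmandu is UTC+5:45, so local arrival = 12:38 + 5:45 = 18:23 on May 24.
Layover = 21:58 − 18:23 = 3 hours 35 minutes.

3 hours 35 minutes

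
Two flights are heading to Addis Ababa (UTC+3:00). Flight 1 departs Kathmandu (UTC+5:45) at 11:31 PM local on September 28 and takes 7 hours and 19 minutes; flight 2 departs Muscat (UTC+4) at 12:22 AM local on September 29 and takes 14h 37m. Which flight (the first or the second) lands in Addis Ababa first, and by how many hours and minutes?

Flight 1 in UTC: 11:31 PM − 5:45 = 5:46 PM on Sep 28.
+7 hours 19 minutes → arrive 1:05 AM UTC on Sep 29.
Flight 2 in UTC: 12:22 AM − 4:00 = 8:22 PM on Sep 28.
+14 hours and 37 minutes → arrive 10:59 AM UTC on Sep 29.
Flight 1 lands earlier by 9 hours 54 minutes.

the first, by 9 hours 54 minutes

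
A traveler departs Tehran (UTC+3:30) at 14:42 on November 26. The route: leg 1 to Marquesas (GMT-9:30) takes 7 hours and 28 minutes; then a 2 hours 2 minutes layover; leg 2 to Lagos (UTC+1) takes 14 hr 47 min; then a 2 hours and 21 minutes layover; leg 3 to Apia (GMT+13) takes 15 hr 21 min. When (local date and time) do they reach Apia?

Convert departure to UTC: 14:42 − 3:30 = 11:12 UTC on Nov 26.
Add 7 hours and 28 minutes leg 1 → 18:40 UTC.
Add 2 hours and 2 minutes layover in Marquesas → 20:42 UTC.
Add 14 hours 47 minutes leg 2 → 11:29 UTC (Nov 27).
Add 2 hours and 21 minutes layover in Lagos → 13:50 UTC.
Add 15 hours 21 minutes leg 3 → 05:11 UTC (Nov 28).
Apia is UTC+13:00, so local arrival = 05:11 + 13:00 = 18:11 on Nov 28.

18:11 on Nov 28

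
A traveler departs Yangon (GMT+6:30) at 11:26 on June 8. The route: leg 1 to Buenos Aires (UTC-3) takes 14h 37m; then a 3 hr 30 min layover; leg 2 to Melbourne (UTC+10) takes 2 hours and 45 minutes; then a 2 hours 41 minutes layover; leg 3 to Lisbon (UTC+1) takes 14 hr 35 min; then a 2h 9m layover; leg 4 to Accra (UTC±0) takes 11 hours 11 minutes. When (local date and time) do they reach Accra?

08:24 on Jun 10

Convert departure to UTC: 11:26 − 6:30 = 04:56 UTC on Jun 8.
Add 14 hours 37 minutes leg 1 → 19:33 UTC.
Add 3 hours and 30 minutes layover in Buenos Aires → 23:03 UTC.
Add 2 hours and 45 minutes leg 2 → 01:48 UTC (Jun 9).
Add 2 hours 41 minutes layover in Melbourne → 04:29 UTC.
Add 14 hours 35 minutes leg 3 → 19:04 UTC.
Add 2 hours 9 minutes layover in Lisbon → 21:13 UTC.
Add 11 hours and 11 minutes leg 4 → 08:24 UTC (Jun 10).
Accra is UTC+0, so local arrival is the same: 08:24 on Jun 10.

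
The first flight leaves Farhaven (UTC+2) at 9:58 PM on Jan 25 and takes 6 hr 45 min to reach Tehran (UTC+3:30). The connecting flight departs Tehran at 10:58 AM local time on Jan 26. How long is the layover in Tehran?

4 hours 45 minutes

Convert departure to UTC: 9:58 PM − 2:00 = 7:58 PM UTC on Jan 25.
Add 6 hours and 45 minutes flight time → 2:43 AM UTC (Jan 26).
Tehran is UTC+3:30, so local arrival = 2:43 AM + 3:30 = 6:13 AM on Jan 26.
Layover = 10:58 AM − 6:13 AM = 4 hours 45 minutes.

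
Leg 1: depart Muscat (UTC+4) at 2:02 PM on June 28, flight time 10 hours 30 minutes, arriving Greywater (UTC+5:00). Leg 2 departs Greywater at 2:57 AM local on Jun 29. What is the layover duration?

1 hour 25 minutes

Convert departure to UTC: 2:02 PM − 4:00 = 10:02 AM UTC on Jun 28.
Add 10 hours and 30 minutes flight time → 8:32 PM UTC.
Greywater is UTC+5:00, so local arrival = 8:32 PM + 5:00 = 1:32 AM on Jun 29.
Layover = 2:57 AM − 1:32 AM = 1 hour 25 minutes.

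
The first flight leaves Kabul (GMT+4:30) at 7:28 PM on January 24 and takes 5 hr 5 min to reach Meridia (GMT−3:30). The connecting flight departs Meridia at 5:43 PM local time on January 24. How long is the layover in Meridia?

1 hour 10 minutes

Convert departure to UTC: 7:28 PM − 4:30 = 2:58 PM UTC on Jan 24.
Add 5 hours 5 minutes flight time → 8:03 PM UTC.
Meridia is UTC−3:30, so local arrival = 8:03 PM − 3:30 = 4:33 PM on Jan 24.
Layover = 5:43 PM − 4:33 PM = 1 hour 10 minutes.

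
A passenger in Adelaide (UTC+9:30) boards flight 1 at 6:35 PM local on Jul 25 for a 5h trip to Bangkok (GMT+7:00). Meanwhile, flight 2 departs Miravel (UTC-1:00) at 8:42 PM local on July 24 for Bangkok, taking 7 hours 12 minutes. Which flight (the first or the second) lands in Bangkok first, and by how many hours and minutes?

Flight 1 in UTC: 6:35 PM − 9:30 = 9:05 AM on Jul 25.
+5 hours → arrive 2:05 PM UTC on Jul 25.
Flight 2 in UTC: 8:42 PM + 1:00 = 9:42 PM on Jul 24.
+7 hours 12 minutes → arrive 4:54 AM UTC on Jul 25.
Flight 2 lands earlier by 9 hours 11 minutes.

the second, by 9 hours 11 minutes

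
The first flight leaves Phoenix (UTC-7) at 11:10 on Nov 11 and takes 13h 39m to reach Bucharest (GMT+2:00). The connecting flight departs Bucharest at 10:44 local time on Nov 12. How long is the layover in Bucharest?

Convert departure to UTC: 11:10 + 7:00 = 18:10 UTC on Nov 11.
Add 13 hours 39 minutes flight time → 07:49 UTC (Nov 12).
Bucharest is UTC+2:00, so local arrival = 07:49 + 2:00 = 09:49 on Nov 12.
Layover = 10:44 − 09:49 = 55 minutes.

55 minutes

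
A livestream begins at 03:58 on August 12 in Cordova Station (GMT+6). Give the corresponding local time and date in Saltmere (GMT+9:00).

06:58 on Aug 12

Saltmere is 3:00 ahead of Cordova Station.
Shift by the zone difference: 03:58 + 3:00 = 06:58 on Aug 12 in Saltmere.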